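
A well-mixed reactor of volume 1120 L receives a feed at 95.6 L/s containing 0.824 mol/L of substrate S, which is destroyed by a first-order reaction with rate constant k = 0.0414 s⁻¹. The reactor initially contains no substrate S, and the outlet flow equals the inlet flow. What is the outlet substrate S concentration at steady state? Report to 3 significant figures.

V dC/dt = Q(C_in − C) − k V C.
At steady state: 0 = Q C_in − (Q + kV) C_ss, so C_ss = Q C_in/(Q + kV).
C_ss = 95.6·0.824/(95.6 + 0.0414·1120) = 78.774/141.97 = 0.55487 mol/L.

0.555 mol/L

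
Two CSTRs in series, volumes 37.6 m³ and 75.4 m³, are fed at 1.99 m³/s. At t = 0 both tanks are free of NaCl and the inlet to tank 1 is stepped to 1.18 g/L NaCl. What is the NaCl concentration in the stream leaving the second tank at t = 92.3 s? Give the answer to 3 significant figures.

0.983 g/L

Species balance on tank i: dCᵢ/dt = (Cᵢ₋₁ − Cᵢ)/τᵢ with τᵢ = Vᵢ/Q.
τ₁ = 37.6/1.99 = 18.894 s; τ₂ = 75.4/1.99 = 37.889 s.
Solving the cascade with C₁(0)=C₂(0)=0 gives C₂(t) = C_in[1 − (τ₁ e^(−t/τ₁) − τ₂ e^(−t/τ₂))/(τ₁ − τ₂)].
At t = 92.3: e^(−t/τ₁) = 0.0075589, e^(−t/τ₂) = 0.087507.
C₂ = 1.18·[1 − (18.894·0.0075589 − 37.889·0.087507)/(-18.995)] = 1.18·0.83297 = 0.98290 g/L.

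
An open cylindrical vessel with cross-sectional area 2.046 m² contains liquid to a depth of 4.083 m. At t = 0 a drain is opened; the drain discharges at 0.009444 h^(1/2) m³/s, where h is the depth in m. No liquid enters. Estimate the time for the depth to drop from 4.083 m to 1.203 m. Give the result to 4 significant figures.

400.3 s

With no inflow, A dh/dt = −0.009444 √h.
This is separable: 2 d(√h)/dt = −0.009444/A, so √h = √h₀ − (0.009444/(2A)) t.
t = 2A(√h₀ − √h)/0.009444 = 2·2.046·(√4.083 − √1.203)/0.009444
  = 4.09200 × (2.02064 − 1.09681) / 0.009444 = 400.287 s.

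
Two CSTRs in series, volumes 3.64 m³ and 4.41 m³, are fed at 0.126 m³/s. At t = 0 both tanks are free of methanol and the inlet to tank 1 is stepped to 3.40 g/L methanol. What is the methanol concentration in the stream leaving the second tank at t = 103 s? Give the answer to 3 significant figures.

Time constants: τᵢ = Vᵢ/Q for each well-mixed tank.
τ₁ = 3.64/0.126 = 28.889 s; τ₂ = 4.41/0.126 = 35.000 s.
Solving the cascade with C₁(0)=C₂(0)=0 gives C₂(t) = C_in[1 − (τ₁ e^(−t/τ₁) − τ₂ e^(−t/τ₂))/(τ₁ − τ₂)].
At t = 103: e^(−t/τ₁) = 0.028286, e^(−t/τ₂) = 0.052715.
C₂ = 3.40·[1 − (28.889·0.028286 − 35.000·0.052715)/(-6.1111)] = 3.40·0.83180 = 2.8281 g/L.

2.83 g/L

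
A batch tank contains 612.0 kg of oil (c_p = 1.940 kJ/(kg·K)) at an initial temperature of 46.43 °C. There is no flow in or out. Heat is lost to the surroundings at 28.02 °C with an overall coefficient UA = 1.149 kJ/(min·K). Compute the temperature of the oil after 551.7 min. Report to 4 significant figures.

38.81 °C

Lumped-capacitance energy balance: M c_p dT/dt = UA(T_amb − T).
dT/dt = (T_ss − T)/τ with T_ss = T_amb = 28.0200 °C, τ = M c_p/UA = 612.0·1.940/1.149 = 1033.32 min.
Integrating: T(t) = T_ss + (T₀ − T_ss) e^(−t/τ).
T(551.7) = 28.0200 + (18.4100)·0.586307 = 38.8139 °C.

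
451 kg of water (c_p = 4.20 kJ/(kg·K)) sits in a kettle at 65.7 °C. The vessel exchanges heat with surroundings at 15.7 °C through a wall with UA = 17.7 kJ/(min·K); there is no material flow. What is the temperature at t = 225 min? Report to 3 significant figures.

21.8 °C

Lumped-capacitance energy balance: M c_p dT/dt = UA(T_amb − T).
dT/dt = (T_ss − T)/τ with T_ss = T_amb = 15.700 °C, τ = M c_p/UA = 451·4.20/17.7 = 107.02 min.
This is linear first-order; T(t) = T_ss + (T₀ − T_ss) e^(−t/τ).
T(225) = 15.700 + (50.000)·0.12215 = 21.808 °C.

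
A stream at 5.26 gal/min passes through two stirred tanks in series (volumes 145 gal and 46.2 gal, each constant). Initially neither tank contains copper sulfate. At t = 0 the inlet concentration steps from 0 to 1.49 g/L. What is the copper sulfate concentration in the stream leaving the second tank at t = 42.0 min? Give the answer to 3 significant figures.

Each tank obeys Vᵢ dCᵢ/dt = Q(Cᵢ₋₁ − Cᵢ), so τᵢ = Vᵢ/Q.
τ₁ = 145/5.26 = 27.567 min; τ₂ = 46.2/5.26 = 8.7833 min.
Tank 1: C₁ = C_in(1 − e^(−t/τ₁)). Tank 2 (τ₁ ≠ τ₂): C₂ = C_in[1 − (τ₁ e^(−t/τ₁) − τ₂ e^(−t/τ₂))/(τ₁ − τ₂)].
At t = 42.0: e^(−t/τ₁) = 0.21793, e^(−t/τ₂) = 0.0083807.
C₂ = 1.49·[1 − (27.567·0.21793 − 8.7833·0.0083807)/(18.783)] = 1.49·0.68408 = 1.0193 g/L.

1.02 g/L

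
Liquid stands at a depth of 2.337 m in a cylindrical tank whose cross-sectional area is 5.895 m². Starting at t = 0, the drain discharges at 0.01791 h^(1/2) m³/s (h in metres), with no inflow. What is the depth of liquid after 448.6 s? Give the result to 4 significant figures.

A dh/dt = −Q_out = −0.01791 √h.
This is separable: 2 d(√h)/dt = −0.01791/A, so √h = √h₀ − (0.01791/(2A)) t.
√h = √2.337 − 0.01791·448.6/(2·5.895) = 1.52872 − 0.681461 = 0.847264.
h = 0.847264² = 0.717856 m.

0.7179 m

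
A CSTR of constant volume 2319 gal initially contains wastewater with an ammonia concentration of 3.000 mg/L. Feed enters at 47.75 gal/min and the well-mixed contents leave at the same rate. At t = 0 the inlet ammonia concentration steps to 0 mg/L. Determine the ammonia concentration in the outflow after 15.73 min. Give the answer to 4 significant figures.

2.170 mg/L

Accumulation = in − out for the solute gives V dC/dt = Q(C_in − C).
Rewrite as dC/dt + C/τ = C_in/τ, τ = V/Q = 48.5654 min.
Integrating: C(t) = C_in + (C₀ − C_in) e^(−t/τ).
C(15.73) = 0 + (3.000 − 0)·e^(−15.73/48.5654) = 0 + (3.00000)·0.723328 = 2.16998 mg/L.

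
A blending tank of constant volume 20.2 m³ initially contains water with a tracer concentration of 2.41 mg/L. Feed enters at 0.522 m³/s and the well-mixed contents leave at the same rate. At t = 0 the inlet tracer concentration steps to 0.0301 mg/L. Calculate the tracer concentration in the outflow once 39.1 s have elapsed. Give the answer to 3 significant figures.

Transient balance on the dissolved component: V dC/dt = Q(C_in − C).
Time constant τ = V/Q = 20.2/0.522 = 38.697 s.
Integrating: C(t) = C_in + (C₀ − C_in) e^(−t/τ).
C(39.1) = 0.0301 + (2.41 − 0.0301)·e^(−39.1/38.697) = 0.0301 + (2.3799)·0.36407 = 0.89655 mg/L.

0.897 mg/L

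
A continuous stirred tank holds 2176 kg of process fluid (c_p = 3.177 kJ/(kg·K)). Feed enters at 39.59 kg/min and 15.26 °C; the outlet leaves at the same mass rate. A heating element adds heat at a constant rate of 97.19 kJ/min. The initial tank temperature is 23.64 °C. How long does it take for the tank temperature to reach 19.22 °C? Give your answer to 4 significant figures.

47.81 min

M c_p dT/dt = ṁ c_p (T_in − T) + Q̇.
τ = M/ṁ = 54.9634 min; T_ss = T_in + Q̇/(ṁ c_p) = 16.0327 °C.
T(t) = T_ss + (T₀ − T_ss) e^(−t/τ). Set T = 19.22:
e^(−t/τ) = (19.22 − 16.0327)/(23.64 − 16.0327) = 0.418978
t = −54.9634 · ln(0.418978) = 47.8147 min.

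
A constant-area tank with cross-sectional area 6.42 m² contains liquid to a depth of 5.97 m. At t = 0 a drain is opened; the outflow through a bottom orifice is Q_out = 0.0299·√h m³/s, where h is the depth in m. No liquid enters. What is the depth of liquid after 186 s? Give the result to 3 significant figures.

With no inflow, A dh/dt = −0.0299 √h.
This is separable: 2 d(√h)/dt = −0.0299/A, so √h = √h₀ − (0.0299/(2A)) t.
√h = √5.97 − 0.0299·186/(2·6.42) = 2.4434 − 0.43313 = 2.0102.
h = 2.0102² = 4.0410 m.

4.04 m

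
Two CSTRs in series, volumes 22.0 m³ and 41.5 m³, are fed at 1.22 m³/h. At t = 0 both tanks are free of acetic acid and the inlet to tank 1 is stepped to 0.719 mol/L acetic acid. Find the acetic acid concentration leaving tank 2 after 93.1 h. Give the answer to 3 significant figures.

Time constants: τᵢ = Vᵢ/Q for each well-mixed tank.
τ₁ = 22.0/1.22 = 18.033 h; τ₂ = 41.5/1.22 = 34.016 h.
Tank 1: C₁ = C_in(1 − e^(−t/τ₁)). Tank 2 (τ₁ ≠ τ₂): C₂ = C_in[1 − (τ₁ e^(−t/τ₁) − τ₂ e^(−t/τ₂))/(τ₁ − τ₂)].
At t = 93.1: e^(−t/τ₁) = 0.0057255, e^(−t/τ₂) = 0.064770.
C₂ = 0.719·[1 − (18.033·0.0057255 − 34.016·0.064770)/(-15.984)] = 0.719·0.86862 = 0.62454 mol/L.

0.625 mol/L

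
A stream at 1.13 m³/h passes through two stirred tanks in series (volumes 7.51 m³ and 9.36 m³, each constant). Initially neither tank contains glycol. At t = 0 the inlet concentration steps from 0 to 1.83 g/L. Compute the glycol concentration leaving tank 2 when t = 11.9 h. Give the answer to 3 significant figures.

Species balance on tank i: dCᵢ/dt = (Cᵢ₋₁ − Cᵢ)/τᵢ with τᵢ = Vᵢ/Q.
τ₁ = 7.51/1.13 = 6.6460 h; τ₂ = 9.36/1.13 = 8.2832 h.
Tank 1: C₁ = C_in(1 − e^(−t/τ₁)). Tank 2 (τ₁ ≠ τ₂): C₂ = C_in[1 − (τ₁ e^(−t/τ₁) − τ₂ e^(−t/τ₂))/(τ₁ − τ₂)].
At t = 11.9: e^(−t/τ₁) = 0.16687, e^(−t/τ₂) = 0.23772.
C₂ = 1.83·[1 − (6.6460·0.16687 − 8.2832·0.23772)/(-1.6372)] = 1.83·0.47464 = 0.86860 g/L.

0.869 g/L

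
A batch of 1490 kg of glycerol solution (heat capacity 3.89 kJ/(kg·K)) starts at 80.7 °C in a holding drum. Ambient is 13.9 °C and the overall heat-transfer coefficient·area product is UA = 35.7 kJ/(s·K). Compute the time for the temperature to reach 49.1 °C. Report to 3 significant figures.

M c_p dT/dt = −UA(T − T_amb).
τ = M c_p/UA = 162.36 s; T_ss = T_amb = 13.900 °C.
T(t) = T_ss + (T₀ − T_ss)e^(−t/τ); set T = 49.1:
t = −τ ln[(T − T_ss)/(T₀ − T_ss)] = −162.36 · ln(0.52695) = 104.01 s.

104 s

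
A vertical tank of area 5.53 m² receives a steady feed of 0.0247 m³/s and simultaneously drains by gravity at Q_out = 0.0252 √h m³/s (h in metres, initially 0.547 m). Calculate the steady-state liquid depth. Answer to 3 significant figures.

Level balance: A dh/dt = 0.0247 − 0.0252 √h. Setting dh/dt = 0:
Q_in = 0.0252 √h_ss ⇒ √h_ss = 0.0247/0.0252 = 0.98016.
h_ss = 0.98016² = 0.96071 m. (Since h₀ = 0.547 m < h_ss, the level will rise toward this value.)

0.961 m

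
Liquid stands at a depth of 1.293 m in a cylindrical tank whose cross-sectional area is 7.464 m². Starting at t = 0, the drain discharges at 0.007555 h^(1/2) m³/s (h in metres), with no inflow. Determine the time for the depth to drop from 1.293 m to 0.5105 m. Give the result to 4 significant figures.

A dh/dt = −Q_out = −0.007555 √h.
Separate and integrate: 2(√h − √h₀) = −(0.007555/A) t.
t = 2A(√h₀ − √h)/0.007555 = 2·7.464·(√1.293 − √0.5105)/0.007555
  = 14.9280 × (1.13710 − 0.714493) / 0.007555 = 835.037 s.

835.0 s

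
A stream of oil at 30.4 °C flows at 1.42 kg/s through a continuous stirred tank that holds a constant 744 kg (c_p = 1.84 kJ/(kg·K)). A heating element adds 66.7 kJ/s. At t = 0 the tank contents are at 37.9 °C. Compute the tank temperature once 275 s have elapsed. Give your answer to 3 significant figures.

45.3 °C

Heat balance on the well-mixed liquid: M c_p dT/dt = ṁ c_p (T_in − T) + 66.7.
Rearrange: dT/dt = (T_ss − T)/τ with τ = M/ṁ = 523.94 s and T_ss = T_in + Q̇/(ṁ c_p) = 55.928 °C.
Solution: T(t) = T_ss + (T₀ − T_ss) e^(−t/τ).
T(275) = 55.928 + (-18.028)·e^(−275/523.94) = 55.928 + (-18.028)·0.59163 = 45.262 °C.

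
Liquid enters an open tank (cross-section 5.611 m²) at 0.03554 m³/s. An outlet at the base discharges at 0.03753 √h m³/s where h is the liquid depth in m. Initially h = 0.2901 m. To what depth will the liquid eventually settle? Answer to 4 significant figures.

0.8968 m

A dh/dt = Q_in − 0.03753 √h. Steady state requires inflow = outflow:
Q_in = 0.03753 √h_ss ⇒ √h_ss = 0.03554/0.03753 = 0.946976.
h_ss = 0.946976² = 0.896763 m. (Since h₀ = 0.2901 m < h_ss, the level will rise toward this value.)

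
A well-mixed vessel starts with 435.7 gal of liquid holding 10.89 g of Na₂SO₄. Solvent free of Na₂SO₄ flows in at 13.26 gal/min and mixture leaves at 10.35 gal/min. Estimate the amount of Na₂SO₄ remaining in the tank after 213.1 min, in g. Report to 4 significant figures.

0.4675 g

Total volume: dV/dt = Q_in − Q_out = 2.91000 gal/min, so V(t) = 435.7 + 2.91000 t and V(213.1) = 1055.82 gal.
Solute balance: dm/dt = 0 − Q_out C = −Q_out m/V(t).
Separate: dm/m = −Q_out dt/V(t) ⇒ ln(m/m₀) = −(Q_out/(Q_in−Q_out)) ln(V/V₀).
m = m₀ (V₀/V)^(Q_out/(Q_in−Q_out)) = 10.89 × (435.7/1055.82)^(3.55670) = 0.467544 g.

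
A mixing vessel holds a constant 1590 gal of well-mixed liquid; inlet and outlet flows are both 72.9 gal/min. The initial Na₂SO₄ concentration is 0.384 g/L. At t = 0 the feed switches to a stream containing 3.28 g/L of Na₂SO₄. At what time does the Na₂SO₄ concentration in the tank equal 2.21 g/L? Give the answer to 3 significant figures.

Transient balance on the dissolved component: V dC/dt = Q(C_in − C), so τ = V/Q = 21.811 min.
C(t) = C_in + (C₀ − C_in) e^(−t/τ). Set C = 2.21 and solve for t:
e^(−t/τ) = (C − C_in)/(C₀ − C_in) = (2.21 − 3.28)/(0.384 − 3.28) = 0.36948
t = −τ ln(…) = 21.811 × 0.99567 = 21.716 min.

21.7 min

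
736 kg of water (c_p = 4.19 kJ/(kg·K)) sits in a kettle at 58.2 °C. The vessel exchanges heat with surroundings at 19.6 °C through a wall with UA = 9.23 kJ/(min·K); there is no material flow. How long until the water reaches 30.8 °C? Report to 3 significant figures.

First-law balance (no shaft work): M c_p dT/dt = −UA(T − T_amb).
τ = M c_p/UA = 334.11 min; T_ss = T_amb = 19.600 °C.
T(t) = T_ss + (T₀ − T_ss)e^(−t/τ); set T = 30.8:
t = −τ ln[(T − T_ss)/(T₀ − T_ss)] = −334.11 · ln(0.29016) = 413.41 min.

413 min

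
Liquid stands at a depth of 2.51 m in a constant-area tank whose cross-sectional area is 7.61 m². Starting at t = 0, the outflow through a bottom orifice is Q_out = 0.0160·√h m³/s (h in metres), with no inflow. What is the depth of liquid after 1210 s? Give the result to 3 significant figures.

0.0975 m

With no inflow, A dh/dt = −0.0160 √h.
Separate and integrate: 2(√h − √h₀) = −(0.0160/A) t.
√h = √2.51 − 0.0160·1210/(2·7.61) = 1.5843 − 1.2720 = 0.31229.
h = 0.31229² = 0.097523 m.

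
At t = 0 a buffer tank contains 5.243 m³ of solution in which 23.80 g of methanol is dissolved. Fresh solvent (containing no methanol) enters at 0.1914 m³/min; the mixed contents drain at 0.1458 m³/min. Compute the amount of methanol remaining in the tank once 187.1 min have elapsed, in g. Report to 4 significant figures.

1.085 g

Total volume: dV/dt = Q_in − Q_out = 0.0456000 m³/min, so V(t) = 5.243 + 0.0456000 t and V(187.1) = 13.7748 m³.
Solute balance: dm/dt = 0 − Q_out C = −Q_out m/V(t).
dm/m = −Q_out dt/(V₀ + 0.0456000 t); integrating gives ln(m/m₀) = −(Q_out/(Q_in−Q_out)) ln(V/V₀).
m = m₀ (V₀/V)^(Q_out/(Q_in−Q_out)) = 23.80 × (5.243/13.7748)^(3.19737) = 1.08459 g.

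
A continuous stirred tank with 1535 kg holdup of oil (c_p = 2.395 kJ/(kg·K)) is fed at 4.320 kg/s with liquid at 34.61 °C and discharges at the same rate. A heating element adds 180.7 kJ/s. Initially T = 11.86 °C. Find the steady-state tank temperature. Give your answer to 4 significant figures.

First-law balance (no shaft work): M c_p dT/dt = ṁ c_p (T_in − T) + 180.7.
At steady state dT/dt = 0 ⇒ T_ss = T_in + Q̇/(ṁ c_p) = 34.61 + 180.7/(4.320·2.395) = 52.0750 °C.

52.08 °C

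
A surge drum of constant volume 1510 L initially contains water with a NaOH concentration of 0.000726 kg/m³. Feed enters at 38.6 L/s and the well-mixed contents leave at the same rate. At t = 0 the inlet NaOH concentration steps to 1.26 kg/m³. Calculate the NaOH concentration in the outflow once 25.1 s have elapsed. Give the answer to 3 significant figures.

0.597 kg/m³

Accumulation = in − out for the solute gives V dC/dt = Q(C_in − C).
Time constant τ = V/Q = 1510/38.6 = 39.119 s.
Solution: C(t) = C_in + (C₀ − C_in) e^(−t/τ).
C(25.1) = 1.26 + (0.000726 − 1.26)·e^(−25.1/39.119) = 1.26 + (-1.2593)·0.52643 = 0.59708 kg/m³.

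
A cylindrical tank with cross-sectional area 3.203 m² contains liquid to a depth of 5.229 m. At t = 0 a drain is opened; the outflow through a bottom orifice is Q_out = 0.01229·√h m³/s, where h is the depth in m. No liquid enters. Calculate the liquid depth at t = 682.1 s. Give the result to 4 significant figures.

With no inflow, A dh/dt = −0.01229 √h.
Separate and integrate: 2(√h − √h₀) = −(0.01229/A) t.
√h = √5.229 − 0.01229·682.1/(2·3.203) = 2.28670 − 1.30862 = 0.978082.
h = 0.978082² = 0.956645 m.

0.9566 m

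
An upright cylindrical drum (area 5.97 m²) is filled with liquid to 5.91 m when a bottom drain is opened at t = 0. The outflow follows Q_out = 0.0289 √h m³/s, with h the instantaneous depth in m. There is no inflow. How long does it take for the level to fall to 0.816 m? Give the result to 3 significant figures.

631 s

With no inflow, A dh/dt = −0.0289 √h.
∫ h^(−1/2) dh = −(0.0289/A) ∫ dt, giving 2√h = 2√h₀ − (0.0289/A) t.
t = 2A(√h₀ − √h)/0.0289 = 2·5.97·(√5.91 − √0.816)/0.0289
  = 11.940 × (2.4310 − 0.90333) / 0.0289 = 631.18 s.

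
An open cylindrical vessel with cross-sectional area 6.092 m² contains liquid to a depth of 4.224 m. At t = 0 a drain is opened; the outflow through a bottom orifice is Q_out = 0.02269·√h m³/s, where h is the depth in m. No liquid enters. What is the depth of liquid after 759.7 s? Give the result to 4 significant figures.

A dh/dt = −Q_out = −0.02269 √h.
∫ h^(−1/2) dh = −(0.02269/A) ∫ dt, giving 2√h = 2√h₀ − (0.02269/A) t.
√h = √4.224 − 0.02269·759.7/(2·6.092) = 2.05524 − 1.41477 = 0.640464.
h = 0.640464² = 0.410195 m.

0.4102 m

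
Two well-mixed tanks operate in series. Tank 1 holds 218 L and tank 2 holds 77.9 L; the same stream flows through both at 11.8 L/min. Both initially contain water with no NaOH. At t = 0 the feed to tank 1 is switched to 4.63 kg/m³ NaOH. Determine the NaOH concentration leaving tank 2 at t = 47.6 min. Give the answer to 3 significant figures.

Species balance on tank i: dCᵢ/dt = (Cᵢ₋₁ − Cᵢ)/τᵢ with τᵢ = Vᵢ/Q.
τ₁ = 218/11.8 = 18.475 min; τ₂ = 77.9/11.8 = 6.6017 min.
Solving the cascade with C₁(0)=C₂(0)=0 gives C₂(t) = C_in[1 − (τ₁ e^(−t/τ₁) − τ₂ e^(−t/τ₂))/(τ₁ − τ₂)].
At t = 47.6: e^(−t/τ₁) = 0.076039, e^(−t/τ₂) = 0.00073896.
C₂ = 4.63·[1 − (18.475·0.076039 − 6.6017·0.00073896)/(11.873)] = 4.63·0.88209 = 4.0841 kg/m³.

4.08 kg/m³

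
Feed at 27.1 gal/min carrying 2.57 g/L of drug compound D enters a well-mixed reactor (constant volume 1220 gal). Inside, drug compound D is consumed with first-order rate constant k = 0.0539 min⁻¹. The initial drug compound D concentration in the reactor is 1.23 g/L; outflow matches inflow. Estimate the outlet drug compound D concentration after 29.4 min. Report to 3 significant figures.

Species balance: V dC/dt = Q C_in − Q C − k V C.
This is linear with rate a = Q/V + k = 0.076113 min⁻¹.
C_ss = Q C_in/(Q + kV) = 0.75004 g/L; C(t) = C_ss + (C₀ − C_ss) e^(−a t).
C(29.4) = 0.75004 + (0.47996)·e^(−0.076113·29.4) = 0.75004 + (0.47996)·0.10670 = 0.80125 g/L.

0.801 g/L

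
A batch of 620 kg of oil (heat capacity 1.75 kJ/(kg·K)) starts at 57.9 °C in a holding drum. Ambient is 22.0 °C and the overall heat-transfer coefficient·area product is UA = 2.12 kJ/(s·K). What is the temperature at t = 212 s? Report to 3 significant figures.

45.7 °C

Lumped-capacitance energy balance: M c_p dT/dt = UA(T_amb − T).
dT/dt = (T_ss − T)/τ with T_ss = T_amb = 22.000 °C, τ = M c_p/UA = 620·1.75/2.12 = 511.79 s.
This is linear first-order; T(t) = T_ss + (T₀ − T_ss) e^(−t/τ).
T(212) = 22.000 + (35.900)·0.66085 = 45.724 °C.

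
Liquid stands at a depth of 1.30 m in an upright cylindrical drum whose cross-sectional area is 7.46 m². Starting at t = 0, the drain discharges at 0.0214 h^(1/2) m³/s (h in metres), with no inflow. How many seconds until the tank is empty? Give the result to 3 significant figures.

Accumulation of liquid (constant cross-section A): A dh/dt = −0.0214 √h.
This is separable: 2 d(√h)/dt = −0.0214/A, so √h = √h₀ − (0.0214/(2A)) t.
Set h = 0: 2√h₀ = (0.0214/A) t_empty ⇒ t_empty = 2A√h₀/0.0214.
t_empty = 2·7.46·√1.30/0.0214 = 14.920·1.1402/0.0214 = 794.93 s.

795 s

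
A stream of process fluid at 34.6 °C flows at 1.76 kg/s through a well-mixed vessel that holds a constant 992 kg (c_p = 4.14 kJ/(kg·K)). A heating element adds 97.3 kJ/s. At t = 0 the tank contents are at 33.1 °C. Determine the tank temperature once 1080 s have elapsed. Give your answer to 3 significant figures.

45.8 °C

M c_p dT/dt = ṁ c_p (T_in − T) + Q̇.
τ = M/ṁ = 563.64 s; T_ss = T_in + Q̇/(ṁ c_p) = 34.6 + 97.3/(1.76·4.14) = 47.954 °C.
T approaches T_ss exponentially: T(t) = T_ss + (T₀ − T_ss) e^(−t/τ).
T(1080) = 47.954 + (-14.854)·e^(−1080/563.64) = 47.954 + (-14.854)·0.14718 = 45.768 °C.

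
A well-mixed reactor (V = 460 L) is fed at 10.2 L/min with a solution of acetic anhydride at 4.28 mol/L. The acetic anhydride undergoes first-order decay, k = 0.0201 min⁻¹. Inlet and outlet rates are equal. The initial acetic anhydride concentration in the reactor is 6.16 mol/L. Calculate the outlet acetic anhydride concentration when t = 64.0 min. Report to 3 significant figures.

2.51 mol/L

Accumulation = in − out − consumed: V dC/dt = Q C_in − Q C − k V C.
dC/dt = (Q/V) C_in − (Q/V + k) C; effective rate a = Q/V + k = 0.022174 + 0.0201 = 0.042274 min⁻¹.
C_ss = Q C_in/(Q + kV) = 2.2450 mol/L; C(t) = C_ss + (C₀ − C_ss) e^(−a t).
C(64.0) = 2.2450 + (3.9150)·e^(−0.042274·64.0) = 2.2450 + (3.9150)·0.066835 = 2.5066 mol/L.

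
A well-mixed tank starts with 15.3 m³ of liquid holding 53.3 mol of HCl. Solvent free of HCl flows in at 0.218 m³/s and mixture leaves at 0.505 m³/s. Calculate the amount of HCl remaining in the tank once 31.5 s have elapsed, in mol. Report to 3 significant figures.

11.1 mol

Total volume: dV/dt = Q_in − Q_out = -0.28700 m³/s, so V(t) = 15.3 − 0.28700 t and V(31.5) = 6.2595 m³.
No HCl enters, so dm/dt = −Q_out · (m/V).
Separate: dm/m = −Q_out dt/V(t) ⇒ ln(m/m₀) = −(Q_out/(Q_in−Q_out)) ln(V/V₀).
m = m₀ (V₀/V)^(Q_out/(Q_in−Q_out)) = 53.3 × (15.3/6.2595)^(-1.7596) = 11.060 mol.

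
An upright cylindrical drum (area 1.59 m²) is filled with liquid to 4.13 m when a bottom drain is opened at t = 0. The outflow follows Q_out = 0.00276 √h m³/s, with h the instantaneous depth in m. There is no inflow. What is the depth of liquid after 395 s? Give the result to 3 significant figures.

2.85 m

With no inflow, A dh/dt = −0.00276 √h.
Separate and integrate: 2(√h − √h₀) = −(0.00276/A) t.
√h = √4.13 − 0.00276·395/(2·1.59) = 2.0322 − 0.34283 = 1.6894.
h = 1.6894² = 2.8541 m.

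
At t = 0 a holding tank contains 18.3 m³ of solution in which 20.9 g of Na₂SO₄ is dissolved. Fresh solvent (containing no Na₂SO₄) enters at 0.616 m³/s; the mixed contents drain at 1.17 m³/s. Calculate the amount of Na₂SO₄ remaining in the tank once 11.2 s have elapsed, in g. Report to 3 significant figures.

8.72 g

Let m(t) be the amount of Na₂SO₄. Volume: V(t) = V₀ + (Q_in − Q_out) t = 18.3 − 0.55400 t; V(11.2) = 12.095 m³.
No Na₂SO₄ enters, so dm/dt = −Q_out · (m/V).
Separate: dm/m = −Q_out dt/V(t) ⇒ ln(m/m₀) = −(Q_out/(Q_in−Q_out)) ln(V/V₀).
m = m₀ (V₀/V)^(Q_out/(Q_in−Q_out)) = 20.9 × (18.3/12.095)^(-2.1119) = 8.7165 g.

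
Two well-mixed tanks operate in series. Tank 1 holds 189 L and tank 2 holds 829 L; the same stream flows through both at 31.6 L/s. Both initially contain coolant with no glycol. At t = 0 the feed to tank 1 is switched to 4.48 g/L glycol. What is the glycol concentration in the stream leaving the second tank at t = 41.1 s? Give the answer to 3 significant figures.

3.27 g/L

Time constants: τᵢ = Vᵢ/Q for each well-mixed tank.
τ₁ = 189/31.6 = 5.9810 s; τ₂ = 829/31.6 = 26.234 s.
Tank 1: C₁ = C_in(1 − e^(−t/τ₁)). Tank 2 (τ₁ ≠ τ₂): C₂ = C_in[1 − (τ₁ e^(−t/τ₁) − τ₂ e^(−t/τ₂))/(τ₁ − τ₂)].
At t = 41.1: e^(−t/τ₁) = 0.0010367, e^(−t/τ₂) = 0.20874.
C₂ = 4.48·[1 − (5.9810·0.0010367 − 26.234·0.20874)/(-20.253)] = 4.48·0.72992 = 3.2700 g/L.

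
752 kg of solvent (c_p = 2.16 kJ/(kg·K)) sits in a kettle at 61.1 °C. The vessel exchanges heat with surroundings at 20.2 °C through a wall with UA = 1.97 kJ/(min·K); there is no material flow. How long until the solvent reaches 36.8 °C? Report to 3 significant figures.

743 min

M c_p dT/dt = −UA(T − T_amb).
τ = M c_p/UA = 824.53 min; T_ss = T_amb = 20.200 °C.
T(t) = T_ss + (T₀ − T_ss)e^(−t/τ); set T = 36.8:
t = −τ ln[(T − T_ss)/(T₀ − T_ss)] = −824.53 · ln(0.40587) = 743.50 min.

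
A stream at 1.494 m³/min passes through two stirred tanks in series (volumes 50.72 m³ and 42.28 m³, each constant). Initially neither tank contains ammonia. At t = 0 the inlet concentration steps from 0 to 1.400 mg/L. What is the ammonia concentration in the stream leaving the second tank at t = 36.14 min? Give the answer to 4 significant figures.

0.4541 mg/L

Each tank obeys Vᵢ dCᵢ/dt = Q(Cᵢ₋₁ − Cᵢ), so τᵢ = Vᵢ/Q.
τ₁ = 50.72/1.494 = 33.9491 min; τ₂ = 42.28/1.494 = 28.2999 min.
Solving the cascade with C₁(0)=C₂(0)=0 gives C₂(t) = C_in[1 − (τ₁ e^(−t/τ₁) − τ₂ e^(−t/τ₂))/(τ₁ − τ₂)].
At t = 36.14: e^(−t/τ₁) = 0.344889, e^(−t/τ₂) = 0.278862.
C₂ = 1.400·[1 − (33.9491·0.344889 − 28.2999·0.278862)/(5.64926)] = 1.400·0.324353 = 0.454095 mg/L.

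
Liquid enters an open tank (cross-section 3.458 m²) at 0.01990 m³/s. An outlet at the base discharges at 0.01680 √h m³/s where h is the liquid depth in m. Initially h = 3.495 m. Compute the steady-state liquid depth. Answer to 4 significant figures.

Mass balance (ρ constant): A dh/dt = Q_in − 0.01680 √h. At steady state dh/dt = 0:
Q_in = 0.01680 √h_ss ⇒ √h_ss = 0.01990/0.01680 = 1.18452.
h_ss = 1.18452² = 1.40310 m. (Since h₀ = 3.495 m > h_ss, the level will fall toward this value.)

1.403 m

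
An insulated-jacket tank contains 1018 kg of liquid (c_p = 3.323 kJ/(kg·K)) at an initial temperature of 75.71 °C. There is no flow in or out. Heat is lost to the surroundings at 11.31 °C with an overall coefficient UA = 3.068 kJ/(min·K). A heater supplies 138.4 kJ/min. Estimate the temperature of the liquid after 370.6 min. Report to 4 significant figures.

70.20 °C

Lumped-capacitance energy balance: M c_p dT/dt = UA(T_amb − T) + Q̇.
dT/dt = (T_ss − T)/τ with T_ss = T_amb + Q̇/UA = 11.31 + 138.4/3.068 = 56.4208 °C, τ = M c_p/UA = 1018·3.323/3.068 = 1102.61 min.
Solution: T(t) = T_ss + (T₀ − T_ss) e^(−t/τ).
T(370.6) = 56.4208 + (19.2892)·0.714544 = 70.2038 °C.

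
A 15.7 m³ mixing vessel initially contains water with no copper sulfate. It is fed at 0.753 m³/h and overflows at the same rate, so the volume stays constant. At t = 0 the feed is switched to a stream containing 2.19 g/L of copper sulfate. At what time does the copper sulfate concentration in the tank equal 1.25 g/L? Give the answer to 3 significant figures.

17.6 h

Transient balance on the dissolved component: V dC/dt = Q(C_in − C), so τ = V/Q = 20.850 h.
C(t) = C_in + (C₀ − C_in) e^(−t/τ). Set C = 1.25 and solve for t:
e^(−t/τ) = (C − C_in)/(C₀ − C_in) = (1.25 − 2.19)/(0 − 2.19) = 0.42922
t = −τ ln(…) = 20.850 × 0.84578 = 17.634 h.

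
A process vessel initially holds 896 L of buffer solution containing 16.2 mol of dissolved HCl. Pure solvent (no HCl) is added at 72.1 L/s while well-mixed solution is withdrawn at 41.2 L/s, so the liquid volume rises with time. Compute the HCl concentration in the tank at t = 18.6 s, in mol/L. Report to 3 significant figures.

0.00569 mol/L

Total volume: dV/dt = Q_in − Q_out = 30.900 L/s, so V(t) = 896 + 30.900 t and V(18.6) = 1470.7 L.
Solute balance: dm/dt = 0 − Q_out C = −Q_out m/V(t).
dm/m = −Q_out dt/(V₀ + 30.900 t); integrating gives ln(m/m₀) = −(Q_out/(Q_in−Q_out)) ln(V/V₀).
m = m₀ (V₀/V)^(Q_out/(Q_in−Q_out)) = 16.2 × (896/1470.7)^(1.3333) = 8.3665 mol.
C = m/V = 8.3665/1470.7 = 0.0056886 mol/L.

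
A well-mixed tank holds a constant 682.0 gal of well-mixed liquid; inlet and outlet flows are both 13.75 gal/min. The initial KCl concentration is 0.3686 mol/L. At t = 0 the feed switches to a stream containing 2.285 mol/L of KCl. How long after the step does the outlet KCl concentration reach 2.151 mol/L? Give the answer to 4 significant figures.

132.0 min

Transient balance on the dissolved component: V dC/dt = Q(C_in − C), so τ = V/Q = 49.6000 min.
C(t) = C_in + (C₀ − C_in) e^(−t/τ). Set C = 2.151 and solve for t:
e^(−t/τ) = (C − C_in)/(C₀ − C_in) = (2.151 − 2.285)/(0.3686 − 2.285) = 0.0699228
t = −τ ln(…) = 49.6000 × 2.66036 = 131.954 min.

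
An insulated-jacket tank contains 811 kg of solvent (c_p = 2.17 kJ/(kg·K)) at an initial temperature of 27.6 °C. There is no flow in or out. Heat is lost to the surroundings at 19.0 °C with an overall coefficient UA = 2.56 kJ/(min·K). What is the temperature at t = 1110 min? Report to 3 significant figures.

M c_p dT/dt = −UA(T − T_amb).
dT/dt = (T_ss − T)/τ with T_ss = T_amb = 19.000 °C, τ = M c_p/UA = 811·2.17/2.56 = 687.45 min.
This is linear first-order; T(t) = T_ss + (T₀ − T_ss) e^(−t/τ).
T(1110) = 19.000 + (8.6000)·0.19896 = 20.711 °C.

20.7 °C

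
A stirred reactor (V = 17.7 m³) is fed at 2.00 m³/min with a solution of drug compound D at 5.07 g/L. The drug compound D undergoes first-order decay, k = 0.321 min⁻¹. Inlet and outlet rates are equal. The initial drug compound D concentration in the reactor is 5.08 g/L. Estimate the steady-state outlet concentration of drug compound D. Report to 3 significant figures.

1.32 g/L

Species balance: V dC/dt = Q C_in − Q C − k V C.
At steady state: 0 = Q C_in − (Q + kV) C_ss, so C_ss = Q C_in/(Q + kV).
C_ss = 2.00·5.07/(2.00 + 0.321·17.7) = 10.140/7.6817 = 1.3200 g/L.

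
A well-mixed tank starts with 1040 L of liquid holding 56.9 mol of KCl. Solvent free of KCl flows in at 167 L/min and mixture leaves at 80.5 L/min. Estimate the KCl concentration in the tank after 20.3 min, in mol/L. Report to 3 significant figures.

Let m(t) be the amount of KCl. Volume: V(t) = V₀ + (Q_in − Q_out) t = 1040 + 86.500 t; V(20.3) = 2795.9 L.
Solute balance: dm/dt = 0 − Q_out C = −Q_out m/V(t).
dm/m = −Q_out dt/(V₀ + 86.500 t); integrating gives ln(m/m₀) = −(Q_out/(Q_in−Q_out)) ln(V/V₀).
m = m₀ (V₀/V)^(Q_out/(Q_in−Q_out)) = 56.9 × (1040/2795.9)^(0.93064) = 22.668 mol.
C = m/V = 22.668/2795.9 = 0.0081073 mol/L.

0.00811 mol/L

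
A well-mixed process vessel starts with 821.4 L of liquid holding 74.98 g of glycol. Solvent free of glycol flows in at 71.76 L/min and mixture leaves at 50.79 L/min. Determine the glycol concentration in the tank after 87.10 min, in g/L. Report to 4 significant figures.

0.001663 g/L

Total volume: dV/dt = Q_in − Q_out = 20.9700 L/min, so V(t) = 821.4 + 20.9700 t and V(87.10) = 2647.89 L.
Species balance (pure solvent in): dm/dt = −Q_out · m/V(t).
dm/m = −Q_out dt/(V₀ + 20.9700 t); integrating gives ln(m/m₀) = −(Q_out/(Q_in−Q_out)) ln(V/V₀).
m = m₀ (V₀/V)^(Q_out/(Q_in−Q_out)) = 74.98 × (821.4/2647.89)^(2.42203) = 4.40269 g.
C = m/V = 4.40269/2647.89 = 0.00166272 g/L.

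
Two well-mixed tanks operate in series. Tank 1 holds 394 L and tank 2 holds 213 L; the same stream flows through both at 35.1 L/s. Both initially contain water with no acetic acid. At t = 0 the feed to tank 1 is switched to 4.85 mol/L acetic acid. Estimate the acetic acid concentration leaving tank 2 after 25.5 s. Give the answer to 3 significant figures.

3.85 mol/L

Time constants: τᵢ = Vᵢ/Q for each well-mixed tank.
τ₁ = 394/35.1 = 11.225 s; τ₂ = 213/35.1 = 6.0684 s.
Solving the cascade with C₁(0)=C₂(0)=0 gives C₂(t) = C_in[1 − (τ₁ e^(−t/τ₁) − τ₂ e^(−t/τ₂))/(τ₁ − τ₂)].
At t = 25.5: e^(−t/τ₁) = 0.10314, e^(−t/τ₂) = 0.014964.
C₂ = 4.85·[1 − (11.225·0.10314 − 6.0684·0.014964)/(5.1567)] = 4.85·0.79310 = 3.8465 mol/L.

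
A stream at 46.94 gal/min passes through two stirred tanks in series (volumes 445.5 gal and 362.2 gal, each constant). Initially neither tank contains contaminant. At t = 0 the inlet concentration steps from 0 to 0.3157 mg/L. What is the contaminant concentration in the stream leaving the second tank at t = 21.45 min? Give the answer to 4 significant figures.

0.2247 mg/L

Species balance on tank i: dCᵢ/dt = (Cᵢ₋₁ − Cᵢ)/τᵢ with τᵢ = Vᵢ/Q.
τ₁ = 445.5/46.94 = 9.49084 min; τ₂ = 362.2/46.94 = 7.71623 min.
Tank 1: C₁ = C_in(1 − e^(−t/τ₁)). Tank 2 (τ₁ ≠ τ₂): C₂ = C_in[1 − (τ₁ e^(−t/τ₁) − τ₂ e^(−t/τ₂))/(τ₁ − τ₂)].
At t = 21.45: e^(−t/τ₁) = 0.104343, e^(−t/τ₂) = 0.0620476.
C₂ = 0.3157·[1 − (9.49084·0.104343 − 7.71623·0.0620476)/(1.77461)] = 0.3157·0.711752 = 0.224700 mg/L.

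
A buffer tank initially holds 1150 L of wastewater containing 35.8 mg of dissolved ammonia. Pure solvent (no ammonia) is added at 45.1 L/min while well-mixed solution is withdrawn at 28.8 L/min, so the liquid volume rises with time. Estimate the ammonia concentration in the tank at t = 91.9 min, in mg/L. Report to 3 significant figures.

Total volume: dV/dt = Q_in − Q_out = 16.300 L/min, so V(t) = 1150 + 16.300 t and V(91.9) = 2648.0 L.
Species balance (pure solvent in): dm/dt = −Q_out · m/V(t).
dm/m = −Q_out dt/(V₀ + 16.300 t); integrating gives ln(m/m₀) = −(Q_out/(Q_in−Q_out)) ln(V/V₀).
m = m₀ (V₀/V)^(Q_out/(Q_in−Q_out)) = 35.8 × (1150/2648.0)^(1.7669) = 8.2015 mg.
C = m/V = 8.2015/2648.0 = 0.0030973 mg/L.

0.00310 mg/L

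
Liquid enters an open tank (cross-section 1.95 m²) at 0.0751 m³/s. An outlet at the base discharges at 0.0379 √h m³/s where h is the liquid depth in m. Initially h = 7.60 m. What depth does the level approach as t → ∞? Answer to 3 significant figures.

3.93 m

A dh/dt = Q_in − 0.0379 √h. Steady state requires inflow = outflow:
Q_in = 0.0379 √h_ss ⇒ √h_ss = 0.0751/0.0379 = 1.9815.
h_ss = 1.9815² = 3.9265 m. (Since h₀ = 7.60 m > h_ss, the level will fall toward this value.)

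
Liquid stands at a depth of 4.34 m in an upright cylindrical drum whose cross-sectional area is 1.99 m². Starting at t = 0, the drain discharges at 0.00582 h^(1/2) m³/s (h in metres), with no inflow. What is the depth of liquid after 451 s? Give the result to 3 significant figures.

2.03 m

Volume balance on the tank: A dh/dt = −0.00582 √h.
∫ h^(−1/2) dh = −(0.00582/A) ∫ dt, giving 2√h = 2√h₀ − (0.00582/A) t.
√h = √4.34 − 0.00582·451/(2·1.99) = 2.0833 − 0.65950 = 1.4238.
h = 1.4238² = 2.0271 m.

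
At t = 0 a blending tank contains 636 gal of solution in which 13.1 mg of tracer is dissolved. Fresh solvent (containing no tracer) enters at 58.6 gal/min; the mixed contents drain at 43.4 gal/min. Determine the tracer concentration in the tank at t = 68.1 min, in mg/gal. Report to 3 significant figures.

0.000497 mg/gal

Total volume: dV/dt = Q_in − Q_out = 15.200 gal/min, so V(t) = 636 + 15.200 t and V(68.1) = 1671.1 gal.
No tracer enters, so dm/dt = −Q_out · (m/V).
dm/m = −Q_out dt/(V₀ + 15.200 t); integrating gives ln(m/m₀) = −(Q_out/(Q_in−Q_out)) ln(V/V₀).
m = m₀ (V₀/V)^(Q_out/(Q_in−Q_out)) = 13.1 × (636/1671.1)^(2.8553) = 0.83051 mg.
C = m/V = 0.83051/1671.1 = 0.00049698 mg/gal.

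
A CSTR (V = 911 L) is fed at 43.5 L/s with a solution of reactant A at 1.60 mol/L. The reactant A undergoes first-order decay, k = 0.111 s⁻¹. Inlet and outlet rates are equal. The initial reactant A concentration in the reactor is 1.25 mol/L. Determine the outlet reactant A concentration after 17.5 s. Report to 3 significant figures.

0.529 mol/L

Species balance: V dC/dt = Q C_in − Q C − k V C.
This is linear with rate a = Q/V + k = 0.15875 s⁻¹.
C_ss = Q C_in/(Q + kV) = 0.48126 mol/L; C(t) = C_ss + (C₀ − C_ss) e^(−a t).
C(17.5) = 0.48126 + (0.76874)·e^(−0.15875·17.5) = 0.48126 + (0.76874)·0.062155 = 0.52904 mol/L.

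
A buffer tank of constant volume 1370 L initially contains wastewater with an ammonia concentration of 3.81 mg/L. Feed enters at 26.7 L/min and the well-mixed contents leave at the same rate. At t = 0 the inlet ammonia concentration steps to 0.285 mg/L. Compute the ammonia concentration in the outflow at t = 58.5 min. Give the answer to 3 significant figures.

1.41 mg/L

Mass balance on the solute (V constant): V dC/dt = Q(C_in − C).
So dC/dt = (C_in − C)/τ with τ = V/Q = 1370/26.7 = 51.311 min.
Integrating: C(t) = C_in + (C₀ − C_in) e^(−t/τ).
C(58.5) = 0.285 + (3.81 − 0.285)·e^(−58.5/51.311) = 0.285 + (3.5250)·0.31978 = 1.4122 mg/L.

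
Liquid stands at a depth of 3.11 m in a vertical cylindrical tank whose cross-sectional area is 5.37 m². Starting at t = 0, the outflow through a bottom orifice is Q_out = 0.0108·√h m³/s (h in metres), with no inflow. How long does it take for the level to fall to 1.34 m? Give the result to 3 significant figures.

A dh/dt = −Q_out = −0.0108 √h.
Separate and integrate: 2(√h − √h₀) = −(0.0108/A) t.
t = 2A(√h₀ − √h)/0.0108 = 2·5.37·(√3.11 − √1.34)/0.0108
  = 10.740 × (1.7635 − 1.1576) / 0.0108 = 602.57 s.

603 s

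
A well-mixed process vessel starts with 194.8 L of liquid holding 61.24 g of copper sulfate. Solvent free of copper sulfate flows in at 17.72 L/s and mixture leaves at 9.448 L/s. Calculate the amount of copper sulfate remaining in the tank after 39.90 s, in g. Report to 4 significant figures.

Let m(t) be the amount of copper sulfate. Volume: V(t) = V₀ + (Q_in − Q_out) t = 194.8 + 8.27200 t; V(39.90) = 524.853 L.
No copper sulfate enters, so dm/dt = −Q_out · (m/V).
Separate: dm/m = −Q_out dt/V(t) ⇒ ln(m/m₀) = −(Q_out/(Q_in−Q_out)) ln(V/V₀).
m = m₀ (V₀/V)^(Q_out/(Q_in−Q_out)) = 61.24 × (194.8/524.853)^(1.14217) = 19.7420 g.

19.74 g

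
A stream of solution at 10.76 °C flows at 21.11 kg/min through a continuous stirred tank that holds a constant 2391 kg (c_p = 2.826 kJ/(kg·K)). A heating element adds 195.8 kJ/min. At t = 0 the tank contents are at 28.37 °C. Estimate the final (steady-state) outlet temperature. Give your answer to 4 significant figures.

M c_p dT/dt = ṁ c_p (T_in − T) + Q̇.
At steady state dT/dt = 0 ⇒ T_ss = T_in + Q̇/(ṁ c_p) = 10.76 + 195.8/(21.11·2.826) = 14.0421 °C.

14.04 °C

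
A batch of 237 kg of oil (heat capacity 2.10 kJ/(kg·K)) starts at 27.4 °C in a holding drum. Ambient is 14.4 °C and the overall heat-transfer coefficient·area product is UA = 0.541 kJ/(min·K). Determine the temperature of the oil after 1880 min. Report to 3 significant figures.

16.1 °C

Energy balance: M c_p dT/dt = −UA(T − T_amb).
dT/dt = (T_ss − T)/τ with T_ss = T_amb = 14.400 °C, τ = M c_p/UA = 237·2.10/0.541 = 919.96 min.
Solution: T(t) = T_ss + (T₀ − T_ss) e^(−t/τ).
T(1880) = 14.400 + (13.000)·0.12957 = 16.084 °C.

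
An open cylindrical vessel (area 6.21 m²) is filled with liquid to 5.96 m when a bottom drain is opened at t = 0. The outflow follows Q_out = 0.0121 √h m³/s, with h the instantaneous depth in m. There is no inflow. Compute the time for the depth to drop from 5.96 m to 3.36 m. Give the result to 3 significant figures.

624 s

With no inflow, A dh/dt = −0.0121 √h.
∫ h^(−1/2) dh = −(0.0121/A) ∫ dt, giving 2√h = 2√h₀ − (0.0121/A) t.
t = 2A(√h₀ − √h)/0.0121 = 2·6.21·(√5.96 − √3.36)/0.0121
  = 12.420 × (2.4413 − 1.8330) / 0.0121 = 624.37 s.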